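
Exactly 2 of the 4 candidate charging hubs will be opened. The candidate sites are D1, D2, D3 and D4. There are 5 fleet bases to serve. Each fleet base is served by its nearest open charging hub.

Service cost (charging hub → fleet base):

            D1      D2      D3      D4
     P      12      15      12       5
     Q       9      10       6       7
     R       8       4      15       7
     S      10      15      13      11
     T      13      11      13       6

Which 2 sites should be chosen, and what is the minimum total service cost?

With exactly 2 open, each fleet base uses its cheapest among the chosen.
{D2, D4}: P→D4 5, Q→D4 7, R→D2 4, S→D4 11, T→D4 6. Service cost 33.
{D1, D4}: service cost 35
{D3, D4}: service cost 35
Among all 6 size-2 choices, {D2, D4} is lowest.

Choose D2 and D4; total service cost 33.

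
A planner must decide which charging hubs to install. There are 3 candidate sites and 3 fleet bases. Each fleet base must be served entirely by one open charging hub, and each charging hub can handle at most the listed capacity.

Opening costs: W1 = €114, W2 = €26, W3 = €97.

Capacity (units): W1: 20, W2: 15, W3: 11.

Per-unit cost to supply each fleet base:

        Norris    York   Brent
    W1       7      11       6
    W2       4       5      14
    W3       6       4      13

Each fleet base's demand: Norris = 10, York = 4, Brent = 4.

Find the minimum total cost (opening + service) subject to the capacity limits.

Open {W1, W2}: Norris→W2 4·10=40, York→W2 5·4=20, Brent→W1 6·4=24.
Loads: W1 carries 4/20, W2 carries 14/15. Service 84; fixed 140; total 224.
Next best feasible plan costs 231.

Minimum total cost: 224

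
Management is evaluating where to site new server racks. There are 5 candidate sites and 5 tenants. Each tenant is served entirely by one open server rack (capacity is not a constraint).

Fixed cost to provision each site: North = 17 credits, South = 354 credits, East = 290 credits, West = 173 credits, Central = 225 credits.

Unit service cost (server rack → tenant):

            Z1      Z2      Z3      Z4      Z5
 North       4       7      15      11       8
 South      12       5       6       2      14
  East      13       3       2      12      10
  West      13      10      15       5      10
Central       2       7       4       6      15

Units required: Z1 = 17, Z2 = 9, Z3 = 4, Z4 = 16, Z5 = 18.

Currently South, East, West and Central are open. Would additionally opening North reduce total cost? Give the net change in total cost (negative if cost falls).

Current service cost with {South, East, West, Central}: 281.
Adding North: each tenant re-picks its cheapest; new service cost 245, saving 36.
Extra fixed cost: 17. Net change = 17 − 36 = -19.
(Totals: 1323 → 1304.)

Yes — net change −19 (cost falls by 19).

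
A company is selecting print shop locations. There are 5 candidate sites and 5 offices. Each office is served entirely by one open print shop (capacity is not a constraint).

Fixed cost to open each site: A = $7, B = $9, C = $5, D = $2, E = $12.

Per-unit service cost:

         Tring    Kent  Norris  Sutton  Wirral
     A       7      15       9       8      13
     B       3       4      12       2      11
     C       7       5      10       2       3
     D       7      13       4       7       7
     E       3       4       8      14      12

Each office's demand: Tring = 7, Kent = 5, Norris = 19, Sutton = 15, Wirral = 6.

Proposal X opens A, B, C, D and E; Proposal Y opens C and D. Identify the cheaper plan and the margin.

Proposal X: {A, B, C, D, E}: Tring→B 3·7=21, Kent→B 4·5=20, Norris→D 4·19=76, Sutton→B 2·15=30, Wirral→C 3·6=18. Service 165; fixed 35; total 200.
Proposal Y: {C, D}: Tring→C 7·7=49, Kent→C 5·5=25, Norris→D 4·19=76, Sutton→C 2·15=30, Wirral→C 3·6=18. Service 198; fixed 7; total 205.
Difference: |200 − 205| = 5.

Proposal X is cheaper by 5.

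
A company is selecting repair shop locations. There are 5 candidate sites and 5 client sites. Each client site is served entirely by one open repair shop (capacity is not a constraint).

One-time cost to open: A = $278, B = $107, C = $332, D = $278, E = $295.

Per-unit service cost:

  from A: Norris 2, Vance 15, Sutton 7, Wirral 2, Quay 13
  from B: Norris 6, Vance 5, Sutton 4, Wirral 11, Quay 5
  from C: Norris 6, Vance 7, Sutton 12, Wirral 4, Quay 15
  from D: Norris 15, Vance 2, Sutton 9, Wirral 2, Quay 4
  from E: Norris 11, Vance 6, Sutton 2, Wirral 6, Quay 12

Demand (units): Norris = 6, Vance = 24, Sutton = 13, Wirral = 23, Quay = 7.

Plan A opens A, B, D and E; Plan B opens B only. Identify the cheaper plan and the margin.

Plan A: {A, B, D, E}: Norris→A 2·6=12, Vance→D 2·24=48, Sutton→E 2·13=26, Wirral→A 2·23=46, Quay→D 4·7=28. Service 160; fixed 958; total 1118.
Plan B: {B}: Norris→B 6·6=36, Vance→B 5·24=120, Sutton→B 4·13=52, Wirral→B 11·23=253, Quay→B 5·7=35. Service 496; fixed 107; total 603.
Difference: |1118 − 603| = 515.

Plan B is cheaper by 515.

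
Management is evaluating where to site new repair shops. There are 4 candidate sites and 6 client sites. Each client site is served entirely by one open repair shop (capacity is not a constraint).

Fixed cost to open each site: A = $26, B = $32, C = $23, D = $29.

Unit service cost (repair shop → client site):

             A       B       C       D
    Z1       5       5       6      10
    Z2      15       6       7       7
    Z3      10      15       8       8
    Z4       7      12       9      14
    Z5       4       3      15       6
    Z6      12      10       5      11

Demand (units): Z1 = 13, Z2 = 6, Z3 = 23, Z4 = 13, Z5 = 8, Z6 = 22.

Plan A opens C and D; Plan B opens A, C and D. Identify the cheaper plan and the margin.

Plan B is cheaper by 29.

Plan A: {C, D}: Z1→C 6·13=78, Z2→C 7·6=42, Z3→C 8·23=184, Z4→C 9·13=117, Z5→D 6·8=48, Z6→C 5·22=110. Service 579; fixed 52; total 631.
Plan B: {A, C, D}: Z1→A 5·13=65, Z2→C 7·6=42, Z3→C 8·23=184, Z4→A 7·13=91, Z5→A 4·8=32, Z6→C 5·22=110. Service 524; fixed 78; total 602.
Difference: |631 − 602| = 29.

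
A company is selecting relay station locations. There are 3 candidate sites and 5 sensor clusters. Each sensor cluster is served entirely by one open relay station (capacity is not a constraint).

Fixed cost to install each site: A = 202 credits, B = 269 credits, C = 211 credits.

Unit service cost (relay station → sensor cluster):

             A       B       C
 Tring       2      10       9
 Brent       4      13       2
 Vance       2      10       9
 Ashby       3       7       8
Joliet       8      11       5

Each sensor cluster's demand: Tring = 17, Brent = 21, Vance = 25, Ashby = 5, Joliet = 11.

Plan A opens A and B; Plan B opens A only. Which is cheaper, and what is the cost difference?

Plan B is cheaper by 269.

Plan A: {A, B}: Tring→A 2·17=34, Brent→A 4·21=84, Vance→A 2·25=50, Ashby→A 3·5=15, Joliet→A 8·11=88. Service 271; fixed 471; total 742.
Plan B: {A}: Tring→A 2·17=34, Brent→A 4·21=84, Vance→A 2·25=50, Ashby→A 3·5=15, Joliet→A 8·11=88. Service 271; fixed 202; total 473.
Difference: |742 − 473| = 269.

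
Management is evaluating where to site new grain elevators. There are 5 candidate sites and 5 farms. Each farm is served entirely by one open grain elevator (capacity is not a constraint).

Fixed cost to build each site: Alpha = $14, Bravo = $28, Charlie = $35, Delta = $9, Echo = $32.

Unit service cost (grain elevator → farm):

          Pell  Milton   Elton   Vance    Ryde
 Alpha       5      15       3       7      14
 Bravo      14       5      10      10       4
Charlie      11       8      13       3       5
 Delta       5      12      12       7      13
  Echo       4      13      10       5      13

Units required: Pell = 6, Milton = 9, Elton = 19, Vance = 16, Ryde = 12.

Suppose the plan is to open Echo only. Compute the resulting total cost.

Total cost: 599

Each farm is assigned to its cheapest site among the open ones.
{Echo}: Pell→Echo 4·6=24, Milton→Echo 13·9=117, Elton→Echo 10·19=190, Vance→Echo 5·16=80, Ryde→Echo 13·12=156. Service 567; fixed 32; total 599.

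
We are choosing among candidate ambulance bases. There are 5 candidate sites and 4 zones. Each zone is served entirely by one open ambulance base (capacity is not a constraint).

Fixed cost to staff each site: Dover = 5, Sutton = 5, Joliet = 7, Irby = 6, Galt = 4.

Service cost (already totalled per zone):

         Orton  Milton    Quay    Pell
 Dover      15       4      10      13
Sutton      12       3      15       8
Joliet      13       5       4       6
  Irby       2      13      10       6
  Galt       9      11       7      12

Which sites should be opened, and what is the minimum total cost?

For any fixed open set, each zone goes to its cheapest open site; total = fixed + service.
{Joliet, Irby}: Orton→Irby 2, Milton→Joliet 5, Quay→Joliet 4, Pell→Joliet 6. Service 17; fixed 13; total 30.
{Sutton, Irby}: service 21 + fixed 11 = 32
{Dover, Irby}: service 22 + fixed 11 = 33
{Dover, Sutton, Joliet, Irby, Galt}: Orton→Irby 2, Milton→Sutton 3, Quay→Joliet 4, Pell→Joliet 6. Service 15; fixed 27; total 42.
No other subset beats 30.

Open Joliet and Irby; minimum total cost 30.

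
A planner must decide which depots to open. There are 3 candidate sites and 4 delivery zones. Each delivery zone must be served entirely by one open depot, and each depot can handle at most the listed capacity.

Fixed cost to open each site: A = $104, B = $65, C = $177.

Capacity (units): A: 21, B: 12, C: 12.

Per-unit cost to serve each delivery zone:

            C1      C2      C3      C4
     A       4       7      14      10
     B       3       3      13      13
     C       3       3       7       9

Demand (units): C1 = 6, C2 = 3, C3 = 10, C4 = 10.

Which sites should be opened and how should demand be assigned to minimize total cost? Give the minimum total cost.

Minimum total cost: 436

Open {A, B}: C1→B 3·6=18, C2→B 3·3=9, C3→A 14·10=140, C4→A 10·10=100.
Loads: A carries 20/21, B carries 9/12. Service 267; fixed 169; total 436.
Next best feasible plan costs 444.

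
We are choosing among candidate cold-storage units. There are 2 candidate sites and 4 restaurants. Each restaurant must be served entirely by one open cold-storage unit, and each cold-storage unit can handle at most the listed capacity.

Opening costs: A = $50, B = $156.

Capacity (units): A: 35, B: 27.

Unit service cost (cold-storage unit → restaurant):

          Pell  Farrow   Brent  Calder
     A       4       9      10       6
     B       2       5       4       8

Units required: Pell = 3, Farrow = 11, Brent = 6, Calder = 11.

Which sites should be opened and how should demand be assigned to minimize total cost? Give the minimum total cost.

Minimum total cost: 287

Open {A}: Pell→A 4·3=12, Farrow→A 9·11=99, Brent→A 10·6=60, Calder→A 6·11=66.
Loads: A carries 31/35. Service 237; fixed 50; total 287.
Next best feasible plan costs 357.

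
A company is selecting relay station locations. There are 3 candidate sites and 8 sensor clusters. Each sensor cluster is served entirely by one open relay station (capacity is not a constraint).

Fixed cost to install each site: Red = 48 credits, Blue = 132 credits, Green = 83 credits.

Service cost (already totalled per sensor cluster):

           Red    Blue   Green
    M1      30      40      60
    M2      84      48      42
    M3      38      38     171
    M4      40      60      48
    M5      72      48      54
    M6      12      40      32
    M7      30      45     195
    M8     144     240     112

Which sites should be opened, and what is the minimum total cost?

Open Red and Green; minimum total cost 489.

For any fixed open set, each sensor cluster goes to its cheapest open site; total = fixed + service.
{Red, Green}: M1→Red 30, M2→Green 42, M3→Red 38, M4→Red 40, M5→Green 54, M6→Red 12, M7→Red 30, M8→Green 112. Service 358; fixed 131; total 489.
{Red}: M1→Red 30, M2→Red 84, M3→Red 38, M4→Red 40, M5→Red 72, M6→Red 12, M7→Red 30, M8→Red 144. Service 450; fixed 48; total 498.
{Red, Blue}: M1→Red 30, M2→Blue 48, M3→Red 38, M4→Red 40, M5→Blue 48, M6→Red 12, M7→Red 30, M8→Red 144. Service 390; fixed 180; total 570.
{Red, Blue, Green}: M1→Red 30, M2→Green 42, M3→Red 38, M4→Red 40, M5→Blue 48, M6→Red 12, M7→Red 30, M8→Green 112. Service 352; fixed 263; total 615.
No other subset beats 489.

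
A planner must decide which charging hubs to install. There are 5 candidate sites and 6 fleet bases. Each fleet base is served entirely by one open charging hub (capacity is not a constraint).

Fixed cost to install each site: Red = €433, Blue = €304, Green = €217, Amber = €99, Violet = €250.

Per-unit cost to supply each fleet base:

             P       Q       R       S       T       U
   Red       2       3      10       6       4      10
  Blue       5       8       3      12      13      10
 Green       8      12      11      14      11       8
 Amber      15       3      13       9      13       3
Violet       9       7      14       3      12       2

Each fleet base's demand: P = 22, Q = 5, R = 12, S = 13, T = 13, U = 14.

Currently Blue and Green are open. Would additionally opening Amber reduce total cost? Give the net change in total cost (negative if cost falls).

Yes — net change −35 (cost falls by 35).

Current service cost with {Blue, Green}: 597.
Adding Amber: each fleet base re-picks its cheapest; new service cost 463, saving 134.
Extra fixed cost: 99. Net change = 99 − 134 = -35.
(Totals: 1118 → 1083.)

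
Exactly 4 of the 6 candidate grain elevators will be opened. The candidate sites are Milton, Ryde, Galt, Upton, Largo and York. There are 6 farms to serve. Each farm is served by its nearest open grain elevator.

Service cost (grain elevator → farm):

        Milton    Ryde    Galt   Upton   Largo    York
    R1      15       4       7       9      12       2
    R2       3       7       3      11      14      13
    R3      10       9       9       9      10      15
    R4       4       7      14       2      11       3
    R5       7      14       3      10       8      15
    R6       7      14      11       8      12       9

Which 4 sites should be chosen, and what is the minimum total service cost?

With exactly 4 open, each farm uses its cheapest among the chosen.
{Milton, Galt, Upton, York}: R1→York 2, R2→Milton 3, R3→Galt 9, R4→Upton 2, R5→Galt 3, R6→Milton 7. Service cost 26.
{Milton, Ryde, Galt, York}: service cost 27
{Milton, Galt, Largo, York}: service cost 27
Among all 15 size-4 choices, {Milton, Galt, Upton, York} is lowest.

Choose Milton, Galt, Upton and York; total service cost 26.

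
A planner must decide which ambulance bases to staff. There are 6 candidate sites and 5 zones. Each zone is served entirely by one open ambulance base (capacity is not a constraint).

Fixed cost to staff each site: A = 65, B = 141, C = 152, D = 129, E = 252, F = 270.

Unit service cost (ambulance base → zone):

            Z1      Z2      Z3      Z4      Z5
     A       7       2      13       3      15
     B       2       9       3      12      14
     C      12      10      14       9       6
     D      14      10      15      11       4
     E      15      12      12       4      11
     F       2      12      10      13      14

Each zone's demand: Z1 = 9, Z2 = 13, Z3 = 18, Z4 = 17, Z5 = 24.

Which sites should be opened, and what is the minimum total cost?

For any fixed open set, each zone goes to its cheapest open site; total = fixed + service.
{A, B, D}: Z1→B 2·9=18, Z2→A 2·13=26, Z3→B 3·18=54, Z4→A 3·17=51, Z5→D 4·24=96. Service 245; fixed 335; total 580.
{A, B, C}: Z1→B 2·9=18, Z2→A 2·13=26, Z3→B 3·18=54, Z4→A 3·17=51, Z5→C 6·24=144. Service 293; fixed 358; total 651.
{A, D}: service 470 + fixed 194 = 664
{A, B, C, D, E, F}: service 245 + fixed 1009 = 1254
No other subset beats 580.

Open A, B and D; minimum total cost 580.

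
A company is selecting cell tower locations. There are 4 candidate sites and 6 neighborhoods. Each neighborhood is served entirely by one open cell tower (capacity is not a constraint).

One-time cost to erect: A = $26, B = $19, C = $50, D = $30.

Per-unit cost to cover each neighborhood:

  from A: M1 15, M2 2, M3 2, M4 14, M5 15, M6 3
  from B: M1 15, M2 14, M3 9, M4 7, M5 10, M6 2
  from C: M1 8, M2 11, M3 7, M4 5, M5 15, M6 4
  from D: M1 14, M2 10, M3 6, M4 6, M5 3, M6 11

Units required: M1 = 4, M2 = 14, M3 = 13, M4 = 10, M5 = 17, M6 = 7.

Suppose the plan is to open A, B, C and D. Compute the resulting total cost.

Each neighborhood is assigned to its cheapest site among the open ones.
{A, B, C, D}: M1→C 8·4=32, M2→A 2·14=28, M3→A 2·13=26, M4→C 5·10=50, M5→D 3·17=51, M6→B 2·7=14. Service 201; fixed 125; total 326.

Total cost: 326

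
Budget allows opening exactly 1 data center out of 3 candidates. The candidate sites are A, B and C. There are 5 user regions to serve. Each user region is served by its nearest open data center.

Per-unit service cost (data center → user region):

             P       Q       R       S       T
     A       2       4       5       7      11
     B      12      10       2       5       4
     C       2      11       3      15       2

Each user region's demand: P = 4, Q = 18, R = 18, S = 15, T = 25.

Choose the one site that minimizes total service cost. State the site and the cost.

Choose B only; total service cost 439.

With exactly 1 open, each user region uses its cheapest among the chosen.
{B}: P→B 12·4=48, Q→B 10·18=180, R→B 2·18=36, S→B 5·15=75, T→B 4·25=100. Service cost 439.
{C}: service cost 535
{A}: service cost 550
Among all 3 size-1 choices, {B} is lowest.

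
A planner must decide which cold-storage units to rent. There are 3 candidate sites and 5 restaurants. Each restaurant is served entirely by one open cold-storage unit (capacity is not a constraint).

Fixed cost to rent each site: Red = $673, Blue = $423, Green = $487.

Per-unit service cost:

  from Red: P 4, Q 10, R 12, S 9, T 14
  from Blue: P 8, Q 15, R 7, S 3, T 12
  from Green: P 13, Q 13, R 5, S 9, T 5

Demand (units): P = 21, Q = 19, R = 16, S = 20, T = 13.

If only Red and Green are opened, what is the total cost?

Total cost: 1759

Each restaurant is assigned to its cheapest site among the open ones.
{Red, Green}: P→Red 4·21=84, Q→Red 10·19=190, R→Green 5·16=80, S→Red 9·20=180, T→Green 5·13=65. Service 599; fixed 1160; total 1759.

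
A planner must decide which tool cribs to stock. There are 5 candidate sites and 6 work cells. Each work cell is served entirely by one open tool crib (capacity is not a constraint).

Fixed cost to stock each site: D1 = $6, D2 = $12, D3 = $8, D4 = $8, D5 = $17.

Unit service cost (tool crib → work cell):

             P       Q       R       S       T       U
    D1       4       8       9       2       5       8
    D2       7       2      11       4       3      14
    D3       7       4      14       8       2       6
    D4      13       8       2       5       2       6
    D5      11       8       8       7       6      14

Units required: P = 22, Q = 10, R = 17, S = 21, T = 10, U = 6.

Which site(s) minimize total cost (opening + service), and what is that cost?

Open D1, D2 and D4; minimum total cost 266.

For any fixed open set, each work cell goes to its cheapest open site; total = fixed + service.
{D1, D2, D4}: P→D1 4·22=88, Q→D2 2·10=20, R→D4 2·17=34, S→D1 2·21=42, T→D4 2·10=20, U→D4 6·6=36. Service 240; fixed 26; total 266.
{D1, D2, D3, D4}: service 240 + fixed 34 = 274
{D1, D3, D4}: service 260 + fixed 22 = 282
{D1, D2, D3, D4, D5}: service 240 + fixed 51 = 291
No other subset beats 266.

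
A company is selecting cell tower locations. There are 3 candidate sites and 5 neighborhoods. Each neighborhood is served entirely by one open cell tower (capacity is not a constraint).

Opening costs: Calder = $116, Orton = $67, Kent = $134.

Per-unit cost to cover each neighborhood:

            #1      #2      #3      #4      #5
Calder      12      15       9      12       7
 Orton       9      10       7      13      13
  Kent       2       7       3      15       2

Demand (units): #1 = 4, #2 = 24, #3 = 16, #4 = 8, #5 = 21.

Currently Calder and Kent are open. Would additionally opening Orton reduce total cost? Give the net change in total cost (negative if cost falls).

Current service cost with {Calder, Kent}: 362.
Adding Orton: each neighborhood re-picks its cheapest; new service cost 362, saving 0.
Extra fixed cost: 67. Net change = 67 − 0 = 67.
(Totals: 612 → 679.)

No — net change +67 (cost rises by 67).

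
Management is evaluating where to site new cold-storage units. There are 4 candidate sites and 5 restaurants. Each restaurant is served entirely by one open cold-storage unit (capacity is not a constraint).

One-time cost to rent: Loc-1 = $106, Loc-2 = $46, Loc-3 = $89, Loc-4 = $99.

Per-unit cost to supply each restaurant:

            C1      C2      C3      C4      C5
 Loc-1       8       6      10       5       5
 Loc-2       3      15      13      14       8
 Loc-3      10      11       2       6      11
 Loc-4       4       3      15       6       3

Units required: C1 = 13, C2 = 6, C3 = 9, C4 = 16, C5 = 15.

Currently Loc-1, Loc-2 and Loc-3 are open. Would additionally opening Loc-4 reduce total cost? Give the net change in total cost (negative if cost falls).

No — net change +51 (cost rises by 51).

Current service cost with {Loc-1, Loc-2, Loc-3}: 248.
Adding Loc-4: each restaurant re-picks its cheapest; new service cost 200, saving 48.
Extra fixed cost: 99. Net change = 99 − 48 = 51.
(Totals: 489 → 540.)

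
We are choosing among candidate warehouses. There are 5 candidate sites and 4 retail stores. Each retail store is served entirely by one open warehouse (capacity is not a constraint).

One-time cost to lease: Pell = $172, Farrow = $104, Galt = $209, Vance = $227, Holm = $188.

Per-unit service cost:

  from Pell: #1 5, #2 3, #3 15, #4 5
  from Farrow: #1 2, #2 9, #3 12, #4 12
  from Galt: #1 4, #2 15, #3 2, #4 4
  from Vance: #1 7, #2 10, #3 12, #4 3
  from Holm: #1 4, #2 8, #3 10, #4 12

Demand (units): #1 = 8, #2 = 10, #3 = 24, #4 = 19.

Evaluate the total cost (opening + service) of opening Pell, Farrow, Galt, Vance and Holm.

Total cost: 1051

Each retail store is assigned to its cheapest site among the open ones.
{Pell, Farrow, Galt, Vance, Holm}: #1→Farrow 2·8=16, #2→Pell 3·10=30, #3→Galt 2·24=48, #4→Vance 3·19=57. Service 151; fixed 900; total 1051.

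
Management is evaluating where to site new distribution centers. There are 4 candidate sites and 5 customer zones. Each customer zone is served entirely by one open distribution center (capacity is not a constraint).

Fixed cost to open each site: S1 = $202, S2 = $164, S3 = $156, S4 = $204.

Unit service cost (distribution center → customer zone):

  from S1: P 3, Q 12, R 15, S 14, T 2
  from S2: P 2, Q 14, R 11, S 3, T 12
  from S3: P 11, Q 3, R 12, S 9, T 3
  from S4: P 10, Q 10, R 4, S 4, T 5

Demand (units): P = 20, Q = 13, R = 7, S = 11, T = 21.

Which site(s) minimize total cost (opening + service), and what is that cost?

Open S2 and S3; minimum total cost 572.

For any fixed open set, each customer zone goes to its cheapest open site; total = fixed + service.
{S2, S3}: P→S2 2·20=40, Q→S3 3·13=39, R→S2 11·7=77, S→S2 3·11=33, T→S3 3·21=63. Service 252; fixed 320; total 572.
{S3}: P→S3 11·20=220, Q→S3 3·13=39, R→S3 12·7=84, S→S3 9·11=99, T→S3 3·21=63. Service 505; fixed 156; total 661.
{S1, S3}: service 324 + fixed 358 = 682
{S1, S2, S3, S4}: service 182 + fixed 726 = 908
No other subset beats 572.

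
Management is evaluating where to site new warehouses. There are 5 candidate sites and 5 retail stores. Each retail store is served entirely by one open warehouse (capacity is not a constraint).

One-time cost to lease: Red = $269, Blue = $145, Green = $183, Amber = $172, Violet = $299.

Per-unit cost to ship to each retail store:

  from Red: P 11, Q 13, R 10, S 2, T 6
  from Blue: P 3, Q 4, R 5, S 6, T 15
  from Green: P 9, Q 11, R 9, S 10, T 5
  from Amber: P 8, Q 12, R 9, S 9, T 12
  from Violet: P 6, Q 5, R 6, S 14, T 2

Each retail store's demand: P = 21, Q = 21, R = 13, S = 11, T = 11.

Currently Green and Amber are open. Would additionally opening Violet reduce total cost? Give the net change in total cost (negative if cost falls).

No — net change +59 (cost rises by 59).

Current service cost with {Green, Amber}: 670.
Adding Violet: each retail store re-picks its cheapest; new service cost 430, saving 240.
Extra fixed cost: 299. Net change = 299 − 240 = 59.
(Totals: 1025 → 1084.)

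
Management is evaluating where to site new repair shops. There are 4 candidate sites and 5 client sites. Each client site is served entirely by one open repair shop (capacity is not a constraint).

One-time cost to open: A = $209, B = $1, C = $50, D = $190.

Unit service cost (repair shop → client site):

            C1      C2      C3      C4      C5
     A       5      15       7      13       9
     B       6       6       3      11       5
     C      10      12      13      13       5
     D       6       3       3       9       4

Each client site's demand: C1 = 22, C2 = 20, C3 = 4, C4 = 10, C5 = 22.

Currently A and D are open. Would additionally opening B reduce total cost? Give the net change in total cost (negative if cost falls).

No — net change +1 (cost rises by 1).

Current service cost with {A, D}: 360.
Adding B: each client site re-picks its cheapest; new service cost 360, saving 0.
Extra fixed cost: 1. Net change = 1 − 0 = 1.
(Totals: 759 → 760.)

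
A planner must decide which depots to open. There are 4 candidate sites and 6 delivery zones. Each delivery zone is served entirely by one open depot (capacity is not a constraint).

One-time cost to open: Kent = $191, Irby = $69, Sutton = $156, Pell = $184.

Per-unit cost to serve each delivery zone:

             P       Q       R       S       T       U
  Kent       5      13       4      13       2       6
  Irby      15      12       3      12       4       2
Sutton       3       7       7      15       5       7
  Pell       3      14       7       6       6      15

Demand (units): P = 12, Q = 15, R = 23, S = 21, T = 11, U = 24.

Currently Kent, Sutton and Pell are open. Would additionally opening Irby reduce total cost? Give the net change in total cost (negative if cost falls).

Yes — net change −50 (cost falls by 50).

Current service cost with {Kent, Sutton, Pell}: 525.
Adding Irby: each delivery zone re-picks its cheapest; new service cost 406, saving 119.
Extra fixed cost: 69. Net change = 69 − 119 = -50.
(Totals: 1056 → 1006.)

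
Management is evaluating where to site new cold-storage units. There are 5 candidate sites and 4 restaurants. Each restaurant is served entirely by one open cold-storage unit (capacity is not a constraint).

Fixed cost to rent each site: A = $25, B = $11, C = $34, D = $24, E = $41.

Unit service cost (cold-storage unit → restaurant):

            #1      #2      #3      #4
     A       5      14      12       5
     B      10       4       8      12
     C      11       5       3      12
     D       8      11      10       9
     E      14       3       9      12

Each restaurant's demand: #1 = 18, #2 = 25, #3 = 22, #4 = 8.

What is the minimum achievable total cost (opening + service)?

For any fixed open set, each restaurant goes to its cheapest open site; total = fixed + service.
{A, B, C}: #1→A 5·18=90, #2→B 4·25=100, #3→C 3·22=66, #4→A 5·8=40. Service 296; fixed 70; total 366.
{A, C, E}: service 271 + fixed 100 = 371
{A, C}: #1→A 5·18=90, #2→C 5·25=125, #3→C 3·22=66, #4→A 5·8=40. Service 321; fixed 59; total 380.
{A, B, C, D, E}: #1→A 5·18=90, #2→E 3·25=75, #3→C 3·22=66, #4→A 5·8=40. Service 271; fixed 135; total 406.
No other subset beats 366.

Minimum total cost: 366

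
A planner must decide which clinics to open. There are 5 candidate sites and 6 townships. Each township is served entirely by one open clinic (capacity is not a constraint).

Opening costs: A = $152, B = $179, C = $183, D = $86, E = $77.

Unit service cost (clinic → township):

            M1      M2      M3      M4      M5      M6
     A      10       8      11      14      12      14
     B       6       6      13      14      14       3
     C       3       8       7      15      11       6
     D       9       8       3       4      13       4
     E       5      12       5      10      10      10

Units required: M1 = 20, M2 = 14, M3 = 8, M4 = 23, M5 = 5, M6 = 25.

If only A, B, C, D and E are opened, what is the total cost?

Each township is assigned to its cheapest site among the open ones.
{A, B, C, D, E}: M1→C 3·20=60, M2→B 6·14=84, M3→D 3·8=24, M4→D 4·23=92, M5→E 10·5=50, M6→B 3·25=75. Service 385; fixed 677; total 1062.

Total cost: 1062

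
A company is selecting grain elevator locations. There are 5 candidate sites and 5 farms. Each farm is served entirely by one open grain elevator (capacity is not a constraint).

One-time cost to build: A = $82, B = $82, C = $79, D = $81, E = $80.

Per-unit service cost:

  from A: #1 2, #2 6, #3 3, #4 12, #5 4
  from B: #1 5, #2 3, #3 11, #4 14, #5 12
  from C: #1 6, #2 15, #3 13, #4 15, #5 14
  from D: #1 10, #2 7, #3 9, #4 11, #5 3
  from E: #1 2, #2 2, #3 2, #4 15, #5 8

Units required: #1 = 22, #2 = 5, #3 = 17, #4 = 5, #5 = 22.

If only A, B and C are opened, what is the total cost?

Each farm is assigned to its cheapest site among the open ones.
{A, B, C}: #1→A 2·22=44, #2→B 3·5=15, #3→A 3·17=51, #4→A 12·5=60, #5→A 4·22=88. Service 258; fixed 243; total 501.

Total cost: 501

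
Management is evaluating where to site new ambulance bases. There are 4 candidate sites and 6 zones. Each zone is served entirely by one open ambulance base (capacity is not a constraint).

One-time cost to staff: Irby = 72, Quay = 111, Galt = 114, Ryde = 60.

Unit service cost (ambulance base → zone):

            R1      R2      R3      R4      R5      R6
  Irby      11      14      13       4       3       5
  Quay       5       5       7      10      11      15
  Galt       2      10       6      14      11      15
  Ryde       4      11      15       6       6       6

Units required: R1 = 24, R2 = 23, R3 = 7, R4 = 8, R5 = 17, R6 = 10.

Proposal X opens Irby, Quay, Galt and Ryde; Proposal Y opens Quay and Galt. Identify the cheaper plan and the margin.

Proposal X: {Irby, Quay, Galt, Ryde}: R1→Galt 2·24=48, R2→Quay 5·23=115, R3→Galt 6·7=42, R4→Irby 4·8=32, R5→Irby 3·17=51, R6→Irby 5·10=50. Service 338; fixed 357; total 695.
Proposal Y: {Quay, Galt}: R1→Galt 2·24=48, R2→Quay 5·23=115, R3→Galt 6·7=42, R4→Quay 10·8=80, R5→Quay 11·17=187, R6→Quay 15·10=150. Service 622; fixed 225; total 847.
Difference: |695 − 847| = 152.

Proposal X is cheaper by 152.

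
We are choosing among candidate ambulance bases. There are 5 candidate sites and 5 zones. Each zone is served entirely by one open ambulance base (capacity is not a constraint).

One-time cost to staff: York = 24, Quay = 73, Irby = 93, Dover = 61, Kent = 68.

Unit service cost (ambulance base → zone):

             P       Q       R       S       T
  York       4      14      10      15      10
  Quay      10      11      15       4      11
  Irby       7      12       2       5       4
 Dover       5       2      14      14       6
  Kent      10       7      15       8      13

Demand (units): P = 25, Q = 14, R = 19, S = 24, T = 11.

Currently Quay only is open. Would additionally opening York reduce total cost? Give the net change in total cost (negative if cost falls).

Yes — net change −232 (cost falls by 232).

Current service cost with {Quay}: 906.
Adding York: each zone re-picks its cheapest; new service cost 650, saving 256.
Extra fixed cost: 24. Net change = 24 − 256 = -232.
(Totals: 979 → 747.)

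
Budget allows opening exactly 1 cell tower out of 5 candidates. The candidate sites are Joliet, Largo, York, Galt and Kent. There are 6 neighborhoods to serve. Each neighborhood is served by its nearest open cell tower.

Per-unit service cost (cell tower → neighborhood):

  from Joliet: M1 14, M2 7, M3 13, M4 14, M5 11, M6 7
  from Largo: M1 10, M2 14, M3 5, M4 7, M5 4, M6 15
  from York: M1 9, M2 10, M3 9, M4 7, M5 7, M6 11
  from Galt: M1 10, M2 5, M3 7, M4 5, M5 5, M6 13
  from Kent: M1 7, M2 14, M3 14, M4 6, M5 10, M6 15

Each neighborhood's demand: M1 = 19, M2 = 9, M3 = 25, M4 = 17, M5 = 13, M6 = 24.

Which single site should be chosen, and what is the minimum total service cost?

With exactly 1 open, each neighborhood uses its cheapest among the chosen.
{Galt}: M1→Galt 10·19=190, M2→Galt 5·9=45, M3→Galt 7·25=175, M4→Galt 5·17=85, M5→Galt 5·13=65, M6→Galt 13·24=312. Service cost 872.
{York}: service cost 960
{Largo}: service cost 972
Among all 5 size-1 choices, {Galt} is lowest.

Choose Galt only; total service cost 872.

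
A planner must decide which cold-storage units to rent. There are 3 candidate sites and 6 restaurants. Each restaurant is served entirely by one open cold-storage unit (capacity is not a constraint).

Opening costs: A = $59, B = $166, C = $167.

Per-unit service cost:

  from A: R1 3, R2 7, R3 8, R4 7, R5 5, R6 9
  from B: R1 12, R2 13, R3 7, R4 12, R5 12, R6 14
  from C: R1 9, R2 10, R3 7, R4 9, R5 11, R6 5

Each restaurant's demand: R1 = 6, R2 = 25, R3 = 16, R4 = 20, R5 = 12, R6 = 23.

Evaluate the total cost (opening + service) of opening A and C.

Total cost: 846

Each restaurant is assigned to its cheapest site among the open ones.
{A, C}: R1→A 3·6=18, R2→A 7·25=175, R3→C 7·16=112, R4→A 7·20=140, R5→A 5·12=60, R6→C 5·23=115. Service 620; fixed 226; total 846.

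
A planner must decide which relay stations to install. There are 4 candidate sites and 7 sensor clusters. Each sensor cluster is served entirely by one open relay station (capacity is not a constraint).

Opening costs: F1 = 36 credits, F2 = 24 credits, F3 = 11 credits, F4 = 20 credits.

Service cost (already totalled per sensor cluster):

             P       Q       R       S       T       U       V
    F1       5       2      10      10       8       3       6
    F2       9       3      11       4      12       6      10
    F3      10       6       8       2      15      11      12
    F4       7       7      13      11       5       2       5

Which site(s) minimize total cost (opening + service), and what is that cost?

Open F3 and F4; minimum total cost 66.

For any fixed open set, each sensor cluster goes to its cheapest open site; total = fixed + service.
{F3, F4}: P→F4 7, Q→F3 6, R→F3 8, S→F3 2, T→F4 5, U→F4 2, V→F4 5. Service 35; fixed 31; total 66.
{F4}: service 50 + fixed 20 = 70
{F3}: service 64 + fixed 11 = 75
{F1, F2, F3, F4}: service 29 + fixed 91 = 120
No other subset beats 66.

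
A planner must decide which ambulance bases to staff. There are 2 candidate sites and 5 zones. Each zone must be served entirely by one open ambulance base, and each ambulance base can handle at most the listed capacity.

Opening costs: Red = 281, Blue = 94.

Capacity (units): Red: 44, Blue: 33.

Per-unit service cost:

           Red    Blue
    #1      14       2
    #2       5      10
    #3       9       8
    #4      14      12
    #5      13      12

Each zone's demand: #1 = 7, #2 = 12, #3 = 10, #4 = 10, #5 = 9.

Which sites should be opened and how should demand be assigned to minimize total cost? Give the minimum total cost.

Minimum total cost: 766

Open {Red, Blue}: #1→Blue 2·7=14, #2→Red 5·12=60, #3→Blue 8·10=80, #4→Blue 12·10=120, #5→Red 13·9=117.
Loads: Red carries 21/44, Blue carries 27/33. Service 391; fixed 375; total 766.
Next best feasible plan costs 767.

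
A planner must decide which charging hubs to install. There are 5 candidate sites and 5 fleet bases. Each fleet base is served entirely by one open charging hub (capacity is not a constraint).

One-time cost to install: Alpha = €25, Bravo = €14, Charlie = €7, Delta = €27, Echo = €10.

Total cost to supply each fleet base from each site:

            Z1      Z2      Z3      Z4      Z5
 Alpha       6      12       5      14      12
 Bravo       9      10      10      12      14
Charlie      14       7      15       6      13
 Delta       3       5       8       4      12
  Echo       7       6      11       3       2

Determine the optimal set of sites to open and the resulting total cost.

Open Echo only; minimum total cost 39.

For any fixed open set, each fleet base goes to its cheapest open site; total = fixed + service.
{Echo}: Z1→Echo 7, Z2→Echo 6, Z3→Echo 11, Z4→Echo 3, Z5→Echo 2. Service 29; fixed 10; total 39.
{Charlie, Echo}: Z1→Echo 7, Z2→Echo 6, Z3→Echo 11, Z4→Echo 3, Z5→Echo 2. Service 29; fixed 17; total 46.
{Bravo, Echo}: service 28 + fixed 24 = 52
{Alpha, Bravo, Charlie, Delta, Echo}: service 18 + fixed 83 = 101
No other subset beats 39.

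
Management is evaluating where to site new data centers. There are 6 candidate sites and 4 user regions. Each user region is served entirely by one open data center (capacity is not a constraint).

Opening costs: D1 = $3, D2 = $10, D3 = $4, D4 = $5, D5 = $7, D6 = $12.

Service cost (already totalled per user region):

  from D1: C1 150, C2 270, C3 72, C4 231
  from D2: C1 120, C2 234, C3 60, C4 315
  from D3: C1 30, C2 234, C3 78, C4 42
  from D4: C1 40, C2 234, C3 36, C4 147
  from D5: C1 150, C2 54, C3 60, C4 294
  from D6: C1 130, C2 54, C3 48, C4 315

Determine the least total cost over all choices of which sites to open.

Minimum total cost: 178

For any fixed open set, each user region goes to its cheapest open site; total = fixed + service.
{D3, D4, D5}: C1→D3 30, C2→D5 54, C3→D4 36, C4→D3 42. Service 162; fixed 16; total 178.
{D1, D3, D4, D5}: C1→D3 30, C2→D5 54, C3→D4 36, C4→D3 42. Service 162; fixed 19; total 181.
{D3, D4, D6}: C1→D3 30, C2→D6 54, C3→D4 36, C4→D3 42. Service 162; fixed 21; total 183.
{D1, D2, D3, D4, D5, D6}: service 162 + fixed 41 = 203
No other subset beats 178.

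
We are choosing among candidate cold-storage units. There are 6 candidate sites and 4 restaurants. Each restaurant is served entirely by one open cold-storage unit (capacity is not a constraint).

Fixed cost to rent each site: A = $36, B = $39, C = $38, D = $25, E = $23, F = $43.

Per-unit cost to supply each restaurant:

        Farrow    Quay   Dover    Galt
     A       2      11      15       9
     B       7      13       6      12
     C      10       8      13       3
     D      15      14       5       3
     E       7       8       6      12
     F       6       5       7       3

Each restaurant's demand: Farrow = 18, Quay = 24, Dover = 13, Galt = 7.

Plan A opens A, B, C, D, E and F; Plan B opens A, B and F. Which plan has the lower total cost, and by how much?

Plan A: {A, B, C, D, E, F}: Farrow→A 2·18=36, Quay→F 5·24=120, Dover→D 5·13=65, Galt→C 3·7=21. Service 242; fixed 204; total 446.
Plan B: {A, B, F}: Farrow→A 2·18=36, Quay→F 5·24=120, Dover→B 6·13=78, Galt→F 3·7=21. Service 255; fixed 118; total 373.
Difference: |446 − 373| = 73.

Plan B is cheaper by 73.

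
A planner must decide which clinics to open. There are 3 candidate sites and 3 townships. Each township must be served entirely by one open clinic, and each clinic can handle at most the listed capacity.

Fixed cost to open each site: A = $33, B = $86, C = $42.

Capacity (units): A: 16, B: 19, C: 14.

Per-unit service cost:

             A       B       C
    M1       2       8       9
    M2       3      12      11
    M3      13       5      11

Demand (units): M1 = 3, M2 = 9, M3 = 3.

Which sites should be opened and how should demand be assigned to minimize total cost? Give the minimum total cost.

Minimum total cost: 105

Open {A}: M1→A 2·3=6, M2→A 3·9=27, M3→A 13·3=39.
Loads: A carries 15/16. Service 72; fixed 33; total 105.
Next best feasible plan costs 141.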